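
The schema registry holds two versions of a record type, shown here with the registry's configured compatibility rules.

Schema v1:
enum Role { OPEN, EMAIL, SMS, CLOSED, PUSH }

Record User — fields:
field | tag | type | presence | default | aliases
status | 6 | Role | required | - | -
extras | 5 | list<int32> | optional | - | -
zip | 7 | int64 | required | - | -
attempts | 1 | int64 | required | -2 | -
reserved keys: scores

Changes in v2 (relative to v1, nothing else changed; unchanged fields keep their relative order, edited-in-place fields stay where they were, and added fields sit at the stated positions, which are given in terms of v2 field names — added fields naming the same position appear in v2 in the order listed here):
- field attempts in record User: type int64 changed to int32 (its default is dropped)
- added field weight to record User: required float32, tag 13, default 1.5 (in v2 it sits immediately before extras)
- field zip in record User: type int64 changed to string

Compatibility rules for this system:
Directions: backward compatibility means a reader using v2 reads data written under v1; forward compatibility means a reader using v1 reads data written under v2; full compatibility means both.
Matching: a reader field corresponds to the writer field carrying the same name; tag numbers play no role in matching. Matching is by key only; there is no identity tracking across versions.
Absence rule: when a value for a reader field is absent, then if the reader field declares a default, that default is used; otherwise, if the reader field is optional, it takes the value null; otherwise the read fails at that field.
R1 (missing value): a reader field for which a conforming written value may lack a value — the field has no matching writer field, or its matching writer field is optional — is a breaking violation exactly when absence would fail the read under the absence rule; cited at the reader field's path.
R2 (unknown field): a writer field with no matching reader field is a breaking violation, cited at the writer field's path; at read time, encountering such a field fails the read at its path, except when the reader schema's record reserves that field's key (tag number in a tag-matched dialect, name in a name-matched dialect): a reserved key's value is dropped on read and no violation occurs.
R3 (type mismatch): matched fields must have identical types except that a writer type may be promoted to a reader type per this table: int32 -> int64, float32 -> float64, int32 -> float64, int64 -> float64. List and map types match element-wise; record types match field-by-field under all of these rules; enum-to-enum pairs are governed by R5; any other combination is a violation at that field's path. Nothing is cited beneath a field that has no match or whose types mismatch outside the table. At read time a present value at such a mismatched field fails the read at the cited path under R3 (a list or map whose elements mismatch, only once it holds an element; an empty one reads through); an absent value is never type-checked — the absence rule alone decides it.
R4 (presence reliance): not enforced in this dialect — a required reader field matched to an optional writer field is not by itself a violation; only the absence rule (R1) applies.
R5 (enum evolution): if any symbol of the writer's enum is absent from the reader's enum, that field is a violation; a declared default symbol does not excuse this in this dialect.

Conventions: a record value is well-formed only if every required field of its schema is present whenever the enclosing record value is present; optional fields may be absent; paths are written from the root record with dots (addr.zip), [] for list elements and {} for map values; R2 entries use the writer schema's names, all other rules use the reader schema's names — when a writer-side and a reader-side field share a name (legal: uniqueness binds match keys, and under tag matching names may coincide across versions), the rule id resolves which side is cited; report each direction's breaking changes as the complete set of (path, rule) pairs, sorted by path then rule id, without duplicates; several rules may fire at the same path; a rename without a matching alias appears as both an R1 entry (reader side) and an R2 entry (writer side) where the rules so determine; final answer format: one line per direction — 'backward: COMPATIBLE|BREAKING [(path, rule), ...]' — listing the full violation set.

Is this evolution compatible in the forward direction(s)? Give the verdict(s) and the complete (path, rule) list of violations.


forward: BREAKING [(weight, R2), (zip, R3)]

each type pair in User: writer, then reader
forward pass over User, reader schema v1, writer schema v2:
  status: paired with writer status (Role -> Role; writer required)
  extras: paired with writer extras (list<int32> -> list<int32>; writer optional)
  zip: paired with writer zip (string -> int64; writer required)
  attempts: paired with writer attempts (int32 -> int64; writer required)
  writer field weight has no reader counterpart
  R2 fires at weight
  R3 fires at zip
  => forward verdict for User: BREAKING, 2 violation(s)
ruling out the remaining User differences:
  field attempts in record User: type int64 changed to int32 (its default is dropped) -> affects backward compatibility only, which is not asked


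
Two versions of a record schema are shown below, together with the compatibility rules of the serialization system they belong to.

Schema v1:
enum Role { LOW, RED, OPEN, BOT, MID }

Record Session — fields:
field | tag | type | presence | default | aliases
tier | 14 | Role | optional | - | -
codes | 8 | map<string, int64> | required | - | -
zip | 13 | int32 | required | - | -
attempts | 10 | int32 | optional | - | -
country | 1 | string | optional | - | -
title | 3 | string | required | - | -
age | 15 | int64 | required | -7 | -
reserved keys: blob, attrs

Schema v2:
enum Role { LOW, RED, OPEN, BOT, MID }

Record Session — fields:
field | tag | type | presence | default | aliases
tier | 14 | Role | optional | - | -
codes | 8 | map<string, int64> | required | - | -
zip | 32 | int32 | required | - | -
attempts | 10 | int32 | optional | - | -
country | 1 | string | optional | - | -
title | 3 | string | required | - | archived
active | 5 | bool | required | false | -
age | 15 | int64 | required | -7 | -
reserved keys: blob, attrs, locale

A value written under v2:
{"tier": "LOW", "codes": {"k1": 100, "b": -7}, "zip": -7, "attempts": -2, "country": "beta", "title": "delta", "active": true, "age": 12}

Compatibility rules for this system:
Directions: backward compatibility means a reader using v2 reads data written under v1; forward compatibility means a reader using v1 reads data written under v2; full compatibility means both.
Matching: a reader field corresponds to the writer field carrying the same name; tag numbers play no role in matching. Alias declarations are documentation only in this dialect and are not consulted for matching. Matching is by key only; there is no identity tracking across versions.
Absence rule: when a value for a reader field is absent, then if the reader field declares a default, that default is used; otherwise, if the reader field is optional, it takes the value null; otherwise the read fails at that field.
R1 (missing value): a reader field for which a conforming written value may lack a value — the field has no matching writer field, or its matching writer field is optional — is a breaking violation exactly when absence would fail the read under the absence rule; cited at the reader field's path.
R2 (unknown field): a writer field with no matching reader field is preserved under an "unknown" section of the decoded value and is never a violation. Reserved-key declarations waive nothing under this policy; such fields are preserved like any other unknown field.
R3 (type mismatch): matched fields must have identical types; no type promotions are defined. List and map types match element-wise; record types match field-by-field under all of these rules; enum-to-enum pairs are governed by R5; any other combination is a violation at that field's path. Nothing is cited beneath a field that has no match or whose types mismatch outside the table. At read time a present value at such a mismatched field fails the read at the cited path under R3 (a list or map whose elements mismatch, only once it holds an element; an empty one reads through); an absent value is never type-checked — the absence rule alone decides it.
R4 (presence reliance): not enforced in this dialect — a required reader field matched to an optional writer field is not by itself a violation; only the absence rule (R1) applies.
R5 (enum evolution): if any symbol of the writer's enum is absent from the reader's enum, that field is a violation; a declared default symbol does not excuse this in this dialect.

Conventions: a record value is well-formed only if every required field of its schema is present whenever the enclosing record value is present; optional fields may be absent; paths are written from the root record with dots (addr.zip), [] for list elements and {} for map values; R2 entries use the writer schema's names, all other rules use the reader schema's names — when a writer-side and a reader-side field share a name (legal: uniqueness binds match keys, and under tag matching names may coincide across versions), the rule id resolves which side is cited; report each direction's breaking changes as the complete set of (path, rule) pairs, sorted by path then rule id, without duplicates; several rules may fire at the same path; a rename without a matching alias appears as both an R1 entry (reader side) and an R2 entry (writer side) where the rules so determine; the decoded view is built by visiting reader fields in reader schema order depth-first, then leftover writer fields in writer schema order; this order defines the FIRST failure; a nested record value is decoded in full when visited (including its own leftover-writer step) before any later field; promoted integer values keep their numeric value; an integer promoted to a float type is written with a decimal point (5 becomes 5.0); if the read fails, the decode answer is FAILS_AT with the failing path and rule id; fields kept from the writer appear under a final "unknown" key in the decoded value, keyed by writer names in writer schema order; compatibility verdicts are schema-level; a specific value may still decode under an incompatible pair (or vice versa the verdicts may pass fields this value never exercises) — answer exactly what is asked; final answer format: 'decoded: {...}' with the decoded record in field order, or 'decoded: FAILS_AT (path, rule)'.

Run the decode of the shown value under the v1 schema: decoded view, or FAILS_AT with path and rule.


the writer's type comes first in each Session pair
migrating the Session value to v1:
  tier := "LOW"
  codes := {"k1": 100, "b": -7}
  zip := -7
  attempts := -2
  country := "beta"
  title := "delta"
  age := 12
  writer active: kept under "unknown"
  => decoded: {"tier": "LOW", "codes": {"k1": 100, "b": -7}, "zip": -7, "attempts": -2, "country": "beta", "title": "delta", "age": 12, "unknown": {"active": true}}
remaining Session differences; none change what is asked:
  field zip in record Session: tag 13 changed to 32 -> inert under this dialect — no rule fires on Session and the result does not move

decoded: {"tier": "LOW", "codes": {"k1": 100, "b": -7}, "zip": -7, "attempts": -2, "country": "beta", "title": "delta", "age": 12, "unknown": {"active": true}}


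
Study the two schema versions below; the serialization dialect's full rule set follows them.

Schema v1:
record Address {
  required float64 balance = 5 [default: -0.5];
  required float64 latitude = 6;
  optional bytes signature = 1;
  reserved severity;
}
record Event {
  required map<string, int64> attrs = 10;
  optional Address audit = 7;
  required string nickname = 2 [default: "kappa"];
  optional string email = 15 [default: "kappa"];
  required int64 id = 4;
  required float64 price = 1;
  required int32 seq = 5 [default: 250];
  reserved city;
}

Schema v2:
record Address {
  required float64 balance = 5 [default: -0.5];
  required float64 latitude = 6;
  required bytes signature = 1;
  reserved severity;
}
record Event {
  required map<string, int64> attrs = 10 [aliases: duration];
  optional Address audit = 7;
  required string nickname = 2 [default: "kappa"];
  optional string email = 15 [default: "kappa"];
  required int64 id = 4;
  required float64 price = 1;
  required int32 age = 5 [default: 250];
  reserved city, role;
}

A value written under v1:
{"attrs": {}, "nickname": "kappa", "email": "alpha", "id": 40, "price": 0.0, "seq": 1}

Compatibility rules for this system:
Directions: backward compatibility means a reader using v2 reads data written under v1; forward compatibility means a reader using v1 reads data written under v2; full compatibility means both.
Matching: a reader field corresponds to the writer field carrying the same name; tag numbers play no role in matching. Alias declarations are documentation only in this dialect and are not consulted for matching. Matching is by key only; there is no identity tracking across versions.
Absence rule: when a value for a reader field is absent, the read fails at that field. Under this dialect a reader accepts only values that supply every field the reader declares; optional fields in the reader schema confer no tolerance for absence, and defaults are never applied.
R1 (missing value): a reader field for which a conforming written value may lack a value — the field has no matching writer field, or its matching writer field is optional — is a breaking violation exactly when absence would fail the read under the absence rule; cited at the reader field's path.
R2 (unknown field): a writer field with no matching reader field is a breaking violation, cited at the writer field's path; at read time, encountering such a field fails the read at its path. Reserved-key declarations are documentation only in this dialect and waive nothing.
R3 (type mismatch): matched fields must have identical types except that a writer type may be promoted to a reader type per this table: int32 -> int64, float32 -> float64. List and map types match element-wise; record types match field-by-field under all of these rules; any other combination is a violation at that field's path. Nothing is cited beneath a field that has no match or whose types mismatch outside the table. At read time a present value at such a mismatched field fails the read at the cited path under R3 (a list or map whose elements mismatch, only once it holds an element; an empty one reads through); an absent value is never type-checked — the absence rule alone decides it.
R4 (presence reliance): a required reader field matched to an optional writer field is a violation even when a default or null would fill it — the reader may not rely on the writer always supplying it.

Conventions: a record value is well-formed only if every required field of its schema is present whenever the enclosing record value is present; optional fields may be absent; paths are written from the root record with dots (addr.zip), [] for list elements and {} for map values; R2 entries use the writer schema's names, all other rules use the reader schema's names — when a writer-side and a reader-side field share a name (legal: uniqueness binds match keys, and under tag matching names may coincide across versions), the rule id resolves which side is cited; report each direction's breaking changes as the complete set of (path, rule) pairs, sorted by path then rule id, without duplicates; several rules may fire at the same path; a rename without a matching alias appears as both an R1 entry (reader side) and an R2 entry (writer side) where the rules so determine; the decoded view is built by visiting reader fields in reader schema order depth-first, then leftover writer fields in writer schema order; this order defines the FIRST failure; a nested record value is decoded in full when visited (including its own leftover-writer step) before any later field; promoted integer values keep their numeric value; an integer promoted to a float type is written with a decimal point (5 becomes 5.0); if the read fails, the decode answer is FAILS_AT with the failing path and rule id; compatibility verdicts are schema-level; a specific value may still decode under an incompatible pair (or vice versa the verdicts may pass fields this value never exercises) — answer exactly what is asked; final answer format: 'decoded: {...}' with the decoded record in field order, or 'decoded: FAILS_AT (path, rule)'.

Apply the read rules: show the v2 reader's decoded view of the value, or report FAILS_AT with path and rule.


arrows below run writer -> reader for Event
decoding the Event value with the v2 reader:
  attrs := {}
  read fails at audit under R1 (no fill)
  => FAILS_AT (audit, R1)
checking off the Event differences that do not matter here:
  field signature in record Address: optional changed to required -> schema-level compatibility only; this Event value's decode is unchanged
  renamed field seq to age in record Event -> schema-level compatibility only; this Event value's decode is unchanged

decoded: FAILS_AT (audit, R1)


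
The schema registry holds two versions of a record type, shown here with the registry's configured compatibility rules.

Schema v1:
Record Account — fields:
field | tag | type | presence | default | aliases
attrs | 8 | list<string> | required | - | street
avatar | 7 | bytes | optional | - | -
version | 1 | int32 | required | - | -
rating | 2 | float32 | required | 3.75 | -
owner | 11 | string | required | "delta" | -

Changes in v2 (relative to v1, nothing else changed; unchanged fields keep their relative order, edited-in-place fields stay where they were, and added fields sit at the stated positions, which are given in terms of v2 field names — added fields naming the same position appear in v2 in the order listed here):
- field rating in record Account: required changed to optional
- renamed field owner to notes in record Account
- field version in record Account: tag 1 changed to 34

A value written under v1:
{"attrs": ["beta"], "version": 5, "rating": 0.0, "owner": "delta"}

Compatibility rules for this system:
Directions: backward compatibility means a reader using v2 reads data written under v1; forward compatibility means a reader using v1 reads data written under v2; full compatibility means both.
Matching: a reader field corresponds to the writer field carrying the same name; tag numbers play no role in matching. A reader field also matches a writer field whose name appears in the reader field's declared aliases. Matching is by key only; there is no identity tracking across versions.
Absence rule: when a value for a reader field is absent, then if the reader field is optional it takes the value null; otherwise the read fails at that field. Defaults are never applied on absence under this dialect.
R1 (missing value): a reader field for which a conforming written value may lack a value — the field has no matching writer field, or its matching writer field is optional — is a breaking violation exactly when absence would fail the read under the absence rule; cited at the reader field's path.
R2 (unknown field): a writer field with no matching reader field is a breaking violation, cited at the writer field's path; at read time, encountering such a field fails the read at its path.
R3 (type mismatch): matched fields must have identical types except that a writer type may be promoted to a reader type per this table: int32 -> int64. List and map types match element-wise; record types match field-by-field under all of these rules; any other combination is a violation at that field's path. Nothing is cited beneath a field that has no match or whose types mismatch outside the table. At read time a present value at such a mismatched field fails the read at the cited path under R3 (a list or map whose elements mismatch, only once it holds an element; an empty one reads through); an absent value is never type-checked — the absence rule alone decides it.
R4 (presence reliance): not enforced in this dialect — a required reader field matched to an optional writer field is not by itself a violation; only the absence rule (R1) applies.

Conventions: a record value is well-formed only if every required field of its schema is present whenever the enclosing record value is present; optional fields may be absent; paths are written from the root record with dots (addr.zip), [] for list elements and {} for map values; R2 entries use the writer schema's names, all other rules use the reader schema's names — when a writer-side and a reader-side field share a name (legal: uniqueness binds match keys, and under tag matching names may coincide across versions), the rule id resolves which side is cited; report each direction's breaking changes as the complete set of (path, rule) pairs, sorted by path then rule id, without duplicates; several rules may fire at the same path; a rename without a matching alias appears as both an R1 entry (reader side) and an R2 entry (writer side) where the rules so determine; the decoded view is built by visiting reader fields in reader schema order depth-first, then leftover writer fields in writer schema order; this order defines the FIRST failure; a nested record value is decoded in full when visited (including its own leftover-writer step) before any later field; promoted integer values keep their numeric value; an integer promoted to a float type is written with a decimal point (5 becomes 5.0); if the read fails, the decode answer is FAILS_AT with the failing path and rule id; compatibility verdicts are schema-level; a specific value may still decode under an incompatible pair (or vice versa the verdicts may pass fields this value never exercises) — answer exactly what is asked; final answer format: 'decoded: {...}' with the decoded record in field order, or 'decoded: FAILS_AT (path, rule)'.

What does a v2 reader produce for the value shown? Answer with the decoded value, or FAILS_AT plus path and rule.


decoded: FAILS_AT (notes, R1)

arrows below run writer -> reader for Account
decoding the Account value with the v2 reader:
  attrs := ["beta"]
  avatar := null (absent, optional -> null)
  version := 5
  rating := 0.0
  read fails at notes under R1 (no fill)
  => FAILS_AT (notes, R1)
diffs on Account not affecting the asked answer:
  field rating in record Account: required changed to optional -> shifts the Account verdicts, not this decode
  field version in record Account: tag 1 changed to 34 -> triggers nothing under the printed rules; the Account answer is the same either way


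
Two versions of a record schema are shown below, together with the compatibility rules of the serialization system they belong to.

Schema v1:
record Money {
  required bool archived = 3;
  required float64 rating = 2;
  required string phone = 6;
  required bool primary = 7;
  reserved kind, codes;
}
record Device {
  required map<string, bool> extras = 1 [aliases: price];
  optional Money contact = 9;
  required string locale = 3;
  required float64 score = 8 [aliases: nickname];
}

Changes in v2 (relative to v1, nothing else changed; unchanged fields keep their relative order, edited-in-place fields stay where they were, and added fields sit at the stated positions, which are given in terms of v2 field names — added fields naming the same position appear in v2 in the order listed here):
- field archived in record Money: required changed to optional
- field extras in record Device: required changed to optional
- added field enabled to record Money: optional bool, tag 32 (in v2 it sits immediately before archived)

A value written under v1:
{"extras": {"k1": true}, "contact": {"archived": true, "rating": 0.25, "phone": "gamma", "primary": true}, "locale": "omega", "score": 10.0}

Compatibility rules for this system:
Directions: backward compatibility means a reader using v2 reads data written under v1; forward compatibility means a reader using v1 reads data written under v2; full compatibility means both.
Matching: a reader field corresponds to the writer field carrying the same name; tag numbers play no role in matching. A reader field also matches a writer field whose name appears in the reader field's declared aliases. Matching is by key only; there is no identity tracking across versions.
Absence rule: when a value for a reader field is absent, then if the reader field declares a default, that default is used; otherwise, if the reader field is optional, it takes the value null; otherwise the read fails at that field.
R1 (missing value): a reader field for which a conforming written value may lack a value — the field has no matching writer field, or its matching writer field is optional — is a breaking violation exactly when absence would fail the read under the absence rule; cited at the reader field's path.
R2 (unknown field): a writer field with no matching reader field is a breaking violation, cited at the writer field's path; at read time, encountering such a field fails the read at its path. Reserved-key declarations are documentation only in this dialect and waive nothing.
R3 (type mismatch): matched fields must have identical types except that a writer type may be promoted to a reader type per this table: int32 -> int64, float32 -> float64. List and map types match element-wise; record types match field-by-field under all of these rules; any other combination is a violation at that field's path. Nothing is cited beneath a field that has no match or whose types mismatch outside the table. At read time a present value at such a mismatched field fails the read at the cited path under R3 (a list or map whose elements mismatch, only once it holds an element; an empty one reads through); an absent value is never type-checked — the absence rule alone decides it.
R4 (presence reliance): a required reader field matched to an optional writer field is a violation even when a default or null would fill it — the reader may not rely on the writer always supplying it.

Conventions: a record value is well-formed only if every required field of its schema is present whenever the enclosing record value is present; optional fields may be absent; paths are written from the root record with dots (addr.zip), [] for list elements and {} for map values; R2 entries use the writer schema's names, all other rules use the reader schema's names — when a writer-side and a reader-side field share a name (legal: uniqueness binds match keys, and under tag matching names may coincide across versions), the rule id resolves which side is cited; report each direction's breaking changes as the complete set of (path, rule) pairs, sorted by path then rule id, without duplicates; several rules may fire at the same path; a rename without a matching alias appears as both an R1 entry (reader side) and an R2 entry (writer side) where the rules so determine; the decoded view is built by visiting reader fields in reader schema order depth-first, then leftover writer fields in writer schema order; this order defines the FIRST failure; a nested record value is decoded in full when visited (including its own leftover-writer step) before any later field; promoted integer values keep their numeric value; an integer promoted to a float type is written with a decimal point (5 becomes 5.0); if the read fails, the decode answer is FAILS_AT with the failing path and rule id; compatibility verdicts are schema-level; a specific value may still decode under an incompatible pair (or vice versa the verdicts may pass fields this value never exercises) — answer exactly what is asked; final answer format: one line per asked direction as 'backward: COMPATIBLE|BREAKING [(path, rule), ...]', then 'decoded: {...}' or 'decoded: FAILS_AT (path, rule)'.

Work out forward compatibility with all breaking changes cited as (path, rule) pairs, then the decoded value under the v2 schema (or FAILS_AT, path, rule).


in Device below, arrows point writer -> reader
forward on Device — v1 reading data written by v2:
  extras <- extras (map<string, bool> -> map<string, bool>, writer optional)
  contact <- contact (Money -> Money, writer optional)
  locale <- locale (string -> string, writer required)
  score <- score (float64 -> float64, writer required)
  contact.archived <- contact.archived (bool -> bool, writer optional)
  contact.rating <- contact.rating (float64 -> float64, writer required)
  contact.phone <- contact.phone (string -> string, writer required)
  contact.primary <- contact.primary (bool -> bool, writer required)
  contact.enabled (writer side), unknown to reader
  rule R1 violated at contact.archived
  rule R4 violated at contact.archived
  rule R2 violated at contact.enabled
  rule R1 violated at extras
  rule R4 violated at extras
  forward on Device therefore BREAKING (5)
decode (reader v2):
  extras := {"k1": true}
  contact.enabled := null (not supplied -> null)
  contact.archived := true
  contact.rating := 0.25
  contact.phone := "gamma"
  contact.primary := true
  locale := "omega"
  score := 10.0
  => decoded: {"extras": {"k1": true}, "contact": {"enabled": null, "archived": true, "rating": 0.25, "phone": "gamma", "primary": true}, "locale": "omega", "score": 10.0}

forward: BREAKING [(contact.archived, R1), (contact.archived, R4), (contact.enabled, R2), (extras, R1), (extras, R4)]; decoded: {"extras": {"k1": true}, "contact": {"enabled": null, "archived": true, "rating": 0.25, "phone": "gamma", "primary": true}, "locale": "omega", "score": 10.0}


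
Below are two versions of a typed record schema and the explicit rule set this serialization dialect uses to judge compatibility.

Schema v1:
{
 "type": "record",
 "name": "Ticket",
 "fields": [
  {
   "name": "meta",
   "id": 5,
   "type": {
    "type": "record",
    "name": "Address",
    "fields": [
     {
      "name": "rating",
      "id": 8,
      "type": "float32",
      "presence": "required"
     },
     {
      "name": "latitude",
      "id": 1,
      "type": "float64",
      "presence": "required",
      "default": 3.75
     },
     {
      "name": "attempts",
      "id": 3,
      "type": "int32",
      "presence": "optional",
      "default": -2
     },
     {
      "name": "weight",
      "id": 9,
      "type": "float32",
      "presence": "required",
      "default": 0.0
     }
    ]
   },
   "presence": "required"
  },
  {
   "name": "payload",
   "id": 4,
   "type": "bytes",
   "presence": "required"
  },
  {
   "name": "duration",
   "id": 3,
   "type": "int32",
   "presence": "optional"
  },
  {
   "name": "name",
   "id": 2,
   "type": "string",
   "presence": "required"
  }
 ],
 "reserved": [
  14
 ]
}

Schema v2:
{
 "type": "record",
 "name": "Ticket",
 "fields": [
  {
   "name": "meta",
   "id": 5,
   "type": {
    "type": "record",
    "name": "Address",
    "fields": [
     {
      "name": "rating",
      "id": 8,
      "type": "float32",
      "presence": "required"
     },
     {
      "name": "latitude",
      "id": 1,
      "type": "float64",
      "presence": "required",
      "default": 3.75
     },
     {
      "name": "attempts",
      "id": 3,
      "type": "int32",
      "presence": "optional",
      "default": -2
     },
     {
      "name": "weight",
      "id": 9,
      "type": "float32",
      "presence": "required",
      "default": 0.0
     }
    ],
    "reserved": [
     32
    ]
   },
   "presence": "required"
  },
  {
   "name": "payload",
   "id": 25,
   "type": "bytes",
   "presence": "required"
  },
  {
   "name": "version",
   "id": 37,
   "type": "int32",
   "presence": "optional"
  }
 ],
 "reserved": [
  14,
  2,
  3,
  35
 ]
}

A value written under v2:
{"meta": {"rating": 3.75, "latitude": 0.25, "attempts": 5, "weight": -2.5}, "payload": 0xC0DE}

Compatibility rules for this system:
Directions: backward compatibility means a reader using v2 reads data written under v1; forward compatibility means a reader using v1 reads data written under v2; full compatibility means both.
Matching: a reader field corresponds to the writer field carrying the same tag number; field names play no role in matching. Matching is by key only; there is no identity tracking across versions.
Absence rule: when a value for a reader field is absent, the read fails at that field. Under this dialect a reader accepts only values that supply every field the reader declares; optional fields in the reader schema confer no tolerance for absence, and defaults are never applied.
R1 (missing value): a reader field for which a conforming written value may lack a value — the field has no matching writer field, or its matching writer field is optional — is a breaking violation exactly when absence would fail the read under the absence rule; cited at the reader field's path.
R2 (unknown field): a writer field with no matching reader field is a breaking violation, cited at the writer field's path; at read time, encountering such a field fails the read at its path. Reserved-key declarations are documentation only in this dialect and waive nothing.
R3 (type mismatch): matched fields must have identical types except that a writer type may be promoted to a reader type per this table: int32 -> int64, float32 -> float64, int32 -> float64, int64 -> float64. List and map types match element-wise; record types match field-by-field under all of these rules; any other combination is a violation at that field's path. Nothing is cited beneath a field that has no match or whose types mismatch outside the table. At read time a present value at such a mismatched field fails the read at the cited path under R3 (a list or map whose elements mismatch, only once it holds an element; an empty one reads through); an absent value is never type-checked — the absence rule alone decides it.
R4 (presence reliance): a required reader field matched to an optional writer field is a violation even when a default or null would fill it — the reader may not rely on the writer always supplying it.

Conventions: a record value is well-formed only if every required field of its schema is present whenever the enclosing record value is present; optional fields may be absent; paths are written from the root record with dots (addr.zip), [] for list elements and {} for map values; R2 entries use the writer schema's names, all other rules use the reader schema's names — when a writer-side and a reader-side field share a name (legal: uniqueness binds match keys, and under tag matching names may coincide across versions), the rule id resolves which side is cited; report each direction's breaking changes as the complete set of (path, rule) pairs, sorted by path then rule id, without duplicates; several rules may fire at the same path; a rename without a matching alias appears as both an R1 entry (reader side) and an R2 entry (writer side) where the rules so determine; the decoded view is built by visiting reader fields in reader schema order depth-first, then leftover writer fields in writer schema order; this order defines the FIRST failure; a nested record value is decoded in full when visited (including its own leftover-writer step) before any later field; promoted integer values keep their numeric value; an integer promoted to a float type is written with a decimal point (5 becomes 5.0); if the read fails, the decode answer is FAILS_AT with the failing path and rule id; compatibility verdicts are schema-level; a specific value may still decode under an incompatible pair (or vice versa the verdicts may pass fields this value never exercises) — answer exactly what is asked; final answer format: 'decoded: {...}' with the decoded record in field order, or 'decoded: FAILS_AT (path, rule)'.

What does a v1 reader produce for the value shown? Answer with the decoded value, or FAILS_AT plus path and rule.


decoded: FAILS_AT (payload, R1)

each type pair in Ticket: writer, then reader
decode walk for Ticket under reader schema v1:
  meta.rating := 3.75
  meta.latitude := 0.25
  meta.attempts := 5
  meta.weight := -2.5
  read fails at payload under R1 (no fill)
  => FAILS_AT (payload, R1)
diffs on Ticket not affecting the asked answer:
  removed field name from record Ticket (its key 2 joins the reserved list) -> matters for Ticket compatibility verdicts, not for this value's decode
  added field version to record Ticket: optional int32, tag 37 (in v2 it sits last) -> matters for Ticket compatibility verdicts, not for this value's decode
  removed field duration from record Ticket (its key 3 joins the reserved list) -> matters for Ticket compatibility verdicts, not for this value's decode


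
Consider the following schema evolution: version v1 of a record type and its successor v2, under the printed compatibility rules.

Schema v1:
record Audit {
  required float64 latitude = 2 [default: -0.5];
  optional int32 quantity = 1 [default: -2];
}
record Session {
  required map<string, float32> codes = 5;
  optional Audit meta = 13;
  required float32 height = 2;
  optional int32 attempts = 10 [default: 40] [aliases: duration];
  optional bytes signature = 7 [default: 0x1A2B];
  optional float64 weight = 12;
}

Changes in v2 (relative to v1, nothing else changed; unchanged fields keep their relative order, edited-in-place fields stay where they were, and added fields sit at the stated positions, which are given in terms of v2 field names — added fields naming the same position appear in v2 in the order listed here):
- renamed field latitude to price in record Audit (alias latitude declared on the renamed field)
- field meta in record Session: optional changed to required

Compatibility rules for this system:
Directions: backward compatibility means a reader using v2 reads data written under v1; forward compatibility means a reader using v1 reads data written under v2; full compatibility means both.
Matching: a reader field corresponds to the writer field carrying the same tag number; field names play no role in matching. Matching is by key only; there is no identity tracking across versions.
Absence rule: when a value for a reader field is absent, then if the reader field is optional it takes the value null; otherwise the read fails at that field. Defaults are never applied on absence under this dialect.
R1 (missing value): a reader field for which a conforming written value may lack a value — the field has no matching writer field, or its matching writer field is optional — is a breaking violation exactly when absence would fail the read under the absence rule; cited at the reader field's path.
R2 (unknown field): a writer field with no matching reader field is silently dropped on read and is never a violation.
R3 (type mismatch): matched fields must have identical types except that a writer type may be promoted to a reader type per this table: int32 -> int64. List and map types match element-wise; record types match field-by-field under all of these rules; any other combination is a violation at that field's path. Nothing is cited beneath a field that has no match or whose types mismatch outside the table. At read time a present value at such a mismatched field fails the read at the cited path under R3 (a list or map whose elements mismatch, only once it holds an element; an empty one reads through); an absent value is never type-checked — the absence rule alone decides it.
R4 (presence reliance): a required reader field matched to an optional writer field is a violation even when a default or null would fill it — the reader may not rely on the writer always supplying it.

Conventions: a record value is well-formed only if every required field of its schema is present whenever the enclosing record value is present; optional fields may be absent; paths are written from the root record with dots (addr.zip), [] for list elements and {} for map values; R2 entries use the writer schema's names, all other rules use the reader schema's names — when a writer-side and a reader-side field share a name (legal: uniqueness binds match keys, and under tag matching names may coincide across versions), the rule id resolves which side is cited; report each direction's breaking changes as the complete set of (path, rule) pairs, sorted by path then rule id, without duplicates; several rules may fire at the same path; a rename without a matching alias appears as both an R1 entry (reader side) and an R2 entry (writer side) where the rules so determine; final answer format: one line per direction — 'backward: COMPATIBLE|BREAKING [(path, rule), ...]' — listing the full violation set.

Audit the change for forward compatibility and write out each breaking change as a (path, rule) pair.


forward: COMPATIBLE []

arrows below run writer -> reader for Session
forward for Session (reader v1, writer v2):
  map<string, float32> -> map<string, float32>, writer required: codes aligns to codes
  Audit -> Audit, writer required: meta aligns to meta
  float32 -> float32, writer required: height aligns to height
  int32 -> int32, writer optional: attempts aligns to attempts
  bytes -> bytes, writer optional: signature aligns to signature
  float64 -> float64, writer optional: weight aligns to weight
  float64 -> float64, writer required: meta.latitude aligns to meta.price
  int32 -> int32, writer optional: meta.quantity aligns to meta.quantity
  => no violations; forward on Session: COMPATIBLE
the rest of the Session diff is inert for this question:
  renamed field latitude to price in record Audit (alias latitude declared on the renamed field) -> inert for the asked Session verdict: nothing fires
  field meta in record Session: optional changed to required -> fires only in the backward direction of Session, which is not asked here
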